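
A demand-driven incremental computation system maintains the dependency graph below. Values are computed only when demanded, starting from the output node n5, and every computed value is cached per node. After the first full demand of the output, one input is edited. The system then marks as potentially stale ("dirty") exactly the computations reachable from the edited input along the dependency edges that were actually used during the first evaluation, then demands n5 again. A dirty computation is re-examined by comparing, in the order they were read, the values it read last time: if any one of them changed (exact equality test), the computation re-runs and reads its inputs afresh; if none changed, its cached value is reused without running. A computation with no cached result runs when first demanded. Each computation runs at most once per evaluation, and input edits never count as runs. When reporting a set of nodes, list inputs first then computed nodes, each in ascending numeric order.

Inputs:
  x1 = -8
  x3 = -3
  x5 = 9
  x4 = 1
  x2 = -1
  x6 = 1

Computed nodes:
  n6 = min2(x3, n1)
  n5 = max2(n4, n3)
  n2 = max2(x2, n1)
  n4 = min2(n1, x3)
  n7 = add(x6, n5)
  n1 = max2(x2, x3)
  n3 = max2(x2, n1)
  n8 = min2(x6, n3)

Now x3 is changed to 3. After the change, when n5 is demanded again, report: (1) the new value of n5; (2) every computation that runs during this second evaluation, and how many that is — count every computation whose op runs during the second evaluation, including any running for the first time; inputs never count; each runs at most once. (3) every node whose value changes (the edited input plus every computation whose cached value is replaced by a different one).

New value of n5: 3.
Computations that run: n1, n3, n4, n5 — 4 in total.
Values that change: x3, n1, n3, n4, n5.

First evaluation (everything demanded from the output):
  n1 = max2(-1, -3) = -1
  n3 = max2(-1, -1) = -1
  n4 = min2(-1, -3) = -3
  n5 = max2(-3, -1) = -1

Propagation after the edit:
  n1: runs — x3 -3->3; result 3.
  n3: runs — n1 -1->3; result 3.
  n4: runs — n1 -1->3; x3 -3->3; result 3.
  n5: runs — n4 -3->3; n3 -1->3; result 3.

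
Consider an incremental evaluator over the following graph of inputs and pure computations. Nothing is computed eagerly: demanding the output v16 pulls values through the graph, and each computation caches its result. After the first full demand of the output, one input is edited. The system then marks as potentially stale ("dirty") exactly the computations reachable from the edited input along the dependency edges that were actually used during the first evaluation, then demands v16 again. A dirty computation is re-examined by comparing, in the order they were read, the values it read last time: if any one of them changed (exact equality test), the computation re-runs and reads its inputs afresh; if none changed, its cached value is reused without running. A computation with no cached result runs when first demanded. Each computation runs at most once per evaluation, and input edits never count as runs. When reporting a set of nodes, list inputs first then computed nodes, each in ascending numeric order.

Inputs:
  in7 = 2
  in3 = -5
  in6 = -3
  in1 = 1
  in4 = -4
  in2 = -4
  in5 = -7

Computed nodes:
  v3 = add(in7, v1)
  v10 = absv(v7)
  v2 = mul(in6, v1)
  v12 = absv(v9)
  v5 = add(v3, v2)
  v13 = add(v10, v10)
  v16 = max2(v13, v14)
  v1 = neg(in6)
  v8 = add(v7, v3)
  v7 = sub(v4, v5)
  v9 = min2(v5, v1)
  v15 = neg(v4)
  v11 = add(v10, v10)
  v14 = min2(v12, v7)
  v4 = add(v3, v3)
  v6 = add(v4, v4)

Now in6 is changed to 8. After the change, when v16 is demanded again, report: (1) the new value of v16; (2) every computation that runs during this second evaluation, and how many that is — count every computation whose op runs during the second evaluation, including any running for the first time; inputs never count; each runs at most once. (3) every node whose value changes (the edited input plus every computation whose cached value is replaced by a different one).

Initial pass — values computed on the first demand:
  v1 = neg(-3) = 3
  v2 = mul(-3, 3) = -9
  v3 = add(2, 3) = 5
  v4 = add(5, 5) = 10
  v5 = add(5, -9) = -4
  v7 = sub(10, -4) = 14
  v9 = min2(-4, 3) = -4
  v10 = absv(14) = 14
  v12 = absv(-4) = 4
  v13 = add(14, 14) = 28
  v14 = min2(4, 14) = 4
  v16 = max2(28, 4) = 28

Second demand — change propagation:
  v1: re-runs because in6 -3->8; new result -8.
  v2: re-runs because in6 -3->8; v1 3->-8; new result -64.
  v3: re-runs because v1 3->-8; new result -6.
  v4: re-runs because v3 5->-6; v3 5->-6; new result -12.
  v5: re-runs because v3 5->-6; v2 -9->-64; new result -70.
  v7: re-runs because v4 10->-12; v5 -4->-70; new result 58.
  v9: re-runs because v5 -4->-70; v1 3->-8; new result -70.
  v10: re-runs because v7 14->58; new result 58.
  v12: re-runs because v9 -4->-70; new result 70.
  v13: re-runs because v10 14->58; v10 14->58; new result 116.
  v14: re-runs because v12 4->70; v7 14->58; new result 58.
  v16: re-runs because v13 28->116; v14 4->58; new result 116.

v16 now evaluates to 116.
Run set: v1, v2, v3, v4, v5, v7, v9, v10, v12, v13, v14, v16 (12 run).
Changed values: in6, v1, v2, v3, v4, v5, v7, v9, v10, v12, v13, v14, v16.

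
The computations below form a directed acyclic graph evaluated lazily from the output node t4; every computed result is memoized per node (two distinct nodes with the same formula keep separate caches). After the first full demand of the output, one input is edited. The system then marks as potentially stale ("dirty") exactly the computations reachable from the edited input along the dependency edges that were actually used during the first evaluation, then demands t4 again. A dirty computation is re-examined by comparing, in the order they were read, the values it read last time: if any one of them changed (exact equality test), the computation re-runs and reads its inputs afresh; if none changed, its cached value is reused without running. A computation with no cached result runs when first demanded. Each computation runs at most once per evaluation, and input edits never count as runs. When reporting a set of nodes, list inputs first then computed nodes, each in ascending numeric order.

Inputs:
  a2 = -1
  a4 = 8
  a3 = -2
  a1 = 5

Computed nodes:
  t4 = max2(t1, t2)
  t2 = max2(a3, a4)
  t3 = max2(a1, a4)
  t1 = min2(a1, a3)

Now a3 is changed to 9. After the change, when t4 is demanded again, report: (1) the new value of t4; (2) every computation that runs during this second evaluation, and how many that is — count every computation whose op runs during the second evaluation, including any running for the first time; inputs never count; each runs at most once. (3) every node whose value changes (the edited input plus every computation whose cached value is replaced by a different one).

First demand of the output computes:
  t1 = min2(5, -2) = -2
  t2 = max2(-2, 8) = 8
  t4 = max2(-2, 8) = 8

After the edit, cleaning proceeds:
  t1: a read changed (a3 -2->9) — executes, giving 5.
  t2: a read changed (a3 -2->9) — executes, giving 9.
  t4: a read changed (t1 -2->5; t2 8->9) — executes, giving 9.

Demanding t4 again yields 9.
3 computations run: t1, t2, t4.
The nodes whose values change: a3, t1, t2, t4.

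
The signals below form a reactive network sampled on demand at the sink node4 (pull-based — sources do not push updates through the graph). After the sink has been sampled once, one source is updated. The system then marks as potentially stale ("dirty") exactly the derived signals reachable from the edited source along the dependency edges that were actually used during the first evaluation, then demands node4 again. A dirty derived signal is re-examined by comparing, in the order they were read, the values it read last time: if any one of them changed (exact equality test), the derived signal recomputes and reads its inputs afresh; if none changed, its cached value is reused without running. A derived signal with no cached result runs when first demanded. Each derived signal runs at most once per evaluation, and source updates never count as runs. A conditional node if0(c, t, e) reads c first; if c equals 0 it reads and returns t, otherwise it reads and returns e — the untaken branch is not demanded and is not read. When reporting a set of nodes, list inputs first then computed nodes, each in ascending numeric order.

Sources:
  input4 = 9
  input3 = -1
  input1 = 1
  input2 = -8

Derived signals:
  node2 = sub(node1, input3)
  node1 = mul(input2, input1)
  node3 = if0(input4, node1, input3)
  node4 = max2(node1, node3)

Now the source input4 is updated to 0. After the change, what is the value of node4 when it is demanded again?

Initial pass — values computed on the first demand:
  node1 = mul(-8, 1) = -8
  node3 = if0(input4=9 -> else branch input3) = -1
  node4 = max2(-8, -1) = -1

Second demand — change propagation:
  node3: re-runs because input4 9->0; new result -8.
  node4: re-runs because node3 -1->-8; new result -8.

node4 now evaluates to -8.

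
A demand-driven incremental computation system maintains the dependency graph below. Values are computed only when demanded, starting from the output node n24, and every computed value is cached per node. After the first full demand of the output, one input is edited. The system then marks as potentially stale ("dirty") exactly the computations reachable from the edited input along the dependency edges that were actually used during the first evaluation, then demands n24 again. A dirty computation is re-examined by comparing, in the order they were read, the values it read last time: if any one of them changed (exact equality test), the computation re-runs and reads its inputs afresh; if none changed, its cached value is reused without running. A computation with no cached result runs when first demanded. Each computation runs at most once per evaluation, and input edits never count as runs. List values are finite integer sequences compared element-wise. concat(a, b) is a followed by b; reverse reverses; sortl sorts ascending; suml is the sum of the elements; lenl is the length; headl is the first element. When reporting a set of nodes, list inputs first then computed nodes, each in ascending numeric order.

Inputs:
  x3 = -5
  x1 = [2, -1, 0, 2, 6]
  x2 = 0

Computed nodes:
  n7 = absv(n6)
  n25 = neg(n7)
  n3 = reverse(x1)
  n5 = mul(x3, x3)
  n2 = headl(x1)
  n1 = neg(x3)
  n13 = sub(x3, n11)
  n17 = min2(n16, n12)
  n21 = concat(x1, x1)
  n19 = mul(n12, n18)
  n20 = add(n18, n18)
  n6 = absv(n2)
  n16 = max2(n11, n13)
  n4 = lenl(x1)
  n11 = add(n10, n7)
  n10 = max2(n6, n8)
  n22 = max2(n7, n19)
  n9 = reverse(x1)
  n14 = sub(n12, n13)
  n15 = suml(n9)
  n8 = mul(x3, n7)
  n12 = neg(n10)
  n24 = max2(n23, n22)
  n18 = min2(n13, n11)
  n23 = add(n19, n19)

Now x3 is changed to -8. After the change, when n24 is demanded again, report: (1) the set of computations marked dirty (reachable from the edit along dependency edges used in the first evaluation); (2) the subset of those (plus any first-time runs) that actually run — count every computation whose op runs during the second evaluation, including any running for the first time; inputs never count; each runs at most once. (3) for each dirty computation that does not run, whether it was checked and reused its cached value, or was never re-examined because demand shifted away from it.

Marked dirty: n8, n10, n11, n12, n13, n18, n19, n22, n23, n24.
Computations that run: n8, n10, n13, n18, n19, n22, n23, n24 — 8 in total.
Checked but reused from cache: n11, n12.
Key observation: the cutoff stops propagation at n11 — its inputs' values are unchanged, so it reuses its cache.

First evaluation (everything demanded from the output):
  n2 = headl([2, -1, 0, 2, 6]) = 2
  n6 = absv(2) = 2
  n7 = absv(2) = 2
  n8 = mul(-5, 2) = -10
  n10 = max2(2, -10) = 2
  n11 = add(2, 2) = 4
  n12 = neg(2) = -2
  n13 = sub(-5, 4) = -9
  n18 = min2(-9, 4) = -9
  n19 = mul(-2, -9) = 18
  n22 = max2(2, 18) = 18
  n23 = add(18, 18) = 36
  n24 = max2(36, 18) = 36

Propagation after the edit:
  n8: runs — x3 -5->-8; result -16.
  n10: runs — n8 -10->-16; result 2 (same value as before).
  n11: checked — values it read are unchanged (n10 unchanged, n7 unchanged); reused cached 4 without running.
  n12: checked — values it read are unchanged (n10 unchanged); reused cached -2 without running.
  n13: runs — x3 -5->-8; result -12.
  n18: runs — n13 -9->-12; result -12.
  n19: runs — n18 -9->-12; result 24.
  n22: runs — n19 18->24; result 24.
  n23: runs — n19 18->24; n19 18->24; result 48.
  n24: runs — n23 36->48; n22 18->24; result 48.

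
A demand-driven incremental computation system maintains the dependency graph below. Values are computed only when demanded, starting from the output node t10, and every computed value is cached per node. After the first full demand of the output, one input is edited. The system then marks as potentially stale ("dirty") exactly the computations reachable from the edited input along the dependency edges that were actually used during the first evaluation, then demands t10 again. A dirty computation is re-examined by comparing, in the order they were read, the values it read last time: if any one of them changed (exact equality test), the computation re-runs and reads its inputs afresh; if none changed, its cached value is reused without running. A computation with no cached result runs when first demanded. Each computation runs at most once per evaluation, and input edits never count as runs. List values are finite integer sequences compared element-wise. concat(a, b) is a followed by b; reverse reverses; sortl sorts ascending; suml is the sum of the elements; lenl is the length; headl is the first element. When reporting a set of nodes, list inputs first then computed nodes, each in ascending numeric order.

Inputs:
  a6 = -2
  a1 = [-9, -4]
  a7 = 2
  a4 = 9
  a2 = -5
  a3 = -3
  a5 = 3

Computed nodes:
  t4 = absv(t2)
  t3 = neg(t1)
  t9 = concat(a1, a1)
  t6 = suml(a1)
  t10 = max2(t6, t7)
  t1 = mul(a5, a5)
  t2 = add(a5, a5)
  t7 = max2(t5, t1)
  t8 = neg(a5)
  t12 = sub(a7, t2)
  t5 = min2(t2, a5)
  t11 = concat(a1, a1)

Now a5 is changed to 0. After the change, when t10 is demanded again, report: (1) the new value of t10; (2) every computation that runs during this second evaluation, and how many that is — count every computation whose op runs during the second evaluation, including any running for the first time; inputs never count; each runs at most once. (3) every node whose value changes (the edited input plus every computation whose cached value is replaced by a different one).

New value of t10: 0.
Computations that run: t1, t2, t5, t7, t10 — 5 in total.
Values that change: a5, t1, t2, t5, t7, t10.

First evaluation (everything demanded from the output):
  t1 = mul(3, 3) = 9
  t2 = add(3, 3) = 6
  t5 = min2(6, 3) = 3
  t6 = suml([-9, -4]) = -13
  t7 = max2(3, 9) = 9
  t10 = max2(-13, 9) = 9

Propagation after the edit:
  t1: runs — a5 3->0; a5 3->0; result 0.
  t2: runs — a5 3->0; a5 3->0; result 0.
  t5: runs — t2 6->0; a5 3->0; result 0.
  t7: runs — t5 3->0; t1 9->0; result 0.
  t10: runs — t7 9->0; result 0.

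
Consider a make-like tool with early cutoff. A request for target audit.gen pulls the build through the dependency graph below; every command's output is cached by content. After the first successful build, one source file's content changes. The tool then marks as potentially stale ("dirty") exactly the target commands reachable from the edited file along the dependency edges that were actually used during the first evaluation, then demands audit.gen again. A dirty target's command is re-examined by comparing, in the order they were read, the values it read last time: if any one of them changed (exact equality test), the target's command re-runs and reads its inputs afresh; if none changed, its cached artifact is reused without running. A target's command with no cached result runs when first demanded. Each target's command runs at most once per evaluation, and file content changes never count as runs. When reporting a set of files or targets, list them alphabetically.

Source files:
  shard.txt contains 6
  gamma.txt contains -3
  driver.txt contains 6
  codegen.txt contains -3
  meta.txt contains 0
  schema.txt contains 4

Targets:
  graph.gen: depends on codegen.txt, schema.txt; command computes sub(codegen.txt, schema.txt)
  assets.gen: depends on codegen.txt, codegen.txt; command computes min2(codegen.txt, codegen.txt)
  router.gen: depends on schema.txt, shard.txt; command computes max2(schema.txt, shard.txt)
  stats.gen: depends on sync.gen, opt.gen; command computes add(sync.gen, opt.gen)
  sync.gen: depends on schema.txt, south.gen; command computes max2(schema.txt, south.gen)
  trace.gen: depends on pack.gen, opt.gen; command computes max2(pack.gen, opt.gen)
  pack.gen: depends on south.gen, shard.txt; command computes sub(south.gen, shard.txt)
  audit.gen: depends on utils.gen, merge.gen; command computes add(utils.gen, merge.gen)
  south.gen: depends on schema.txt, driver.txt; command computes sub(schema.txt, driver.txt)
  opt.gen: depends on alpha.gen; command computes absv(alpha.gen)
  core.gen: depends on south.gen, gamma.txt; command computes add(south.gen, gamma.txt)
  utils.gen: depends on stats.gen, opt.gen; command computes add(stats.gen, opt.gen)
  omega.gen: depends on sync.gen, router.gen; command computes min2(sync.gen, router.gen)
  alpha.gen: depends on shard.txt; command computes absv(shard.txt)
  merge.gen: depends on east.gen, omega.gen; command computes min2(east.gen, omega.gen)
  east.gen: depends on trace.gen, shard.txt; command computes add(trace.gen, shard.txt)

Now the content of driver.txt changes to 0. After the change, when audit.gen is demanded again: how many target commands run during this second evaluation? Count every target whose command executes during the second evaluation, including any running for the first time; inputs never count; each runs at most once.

4 target commands run: pack.gen, south.gen, sync.gen, trace.gen.
Note where the cutoff bites: omega.gen is checked, finds nothing changed, and keeps its cache.

First demand of the output computes:
  alpha.gen = absv(6) = 6
  opt.gen = absv(6) = 6
  router.gen = max2(4, 6) = 6
  south.gen = sub(4, 6) = -2
  pack.gen = sub(-2, 6) = -8
  sync.gen = max2(4, -2) = 4
  omega.gen = min2(4, 6) = 4
  stats.gen = add(4, 6) = 10
  trace.gen = max2(-8, 6) = 6
  east.gen = add(6, 6) = 12
  merge.gen = min2(12, 4) = 4
  utils.gen = add(10, 6) = 16
  audit.gen = add(16, 4) = 20

After the edit, cleaning proceeds:
  south.gen: a read changed (driver.txt 6->0) — executes, giving 4.
  pack.gen: a read changed (south.gen -2->4) — executes, giving -2.
  sync.gen: a read changed (south.gen -2->4) — executes, giving 4 — identical to its old value.
  omega.gen: dirty, but its reads are unchanged (sync.gen unchanged, router.gen unchanged); cached 4 stands.
  stats.gen: dirty, but its reads are unchanged (sync.gen unchanged, opt.gen unchanged); cached 10 stands.
  trace.gen: a read changed (pack.gen -8->-2) — executes, giving 6 — identical to its old value.
  east.gen: dirty, but its reads are unchanged (trace.gen unchanged, shard.txt unchanged); cached 12 stands.
  merge.gen: dirty, but its reads are unchanged (east.gen unchanged, omega.gen unchanged); cached 4 stands.
  utils.gen: dirty, but its reads are unchanged (stats.gen unchanged, opt.gen unchanged); cached 16 stands.
  audit.gen: dirty, but its reads are unchanged (utils.gen unchanged, merge.gen unchanged); cached 20 stands.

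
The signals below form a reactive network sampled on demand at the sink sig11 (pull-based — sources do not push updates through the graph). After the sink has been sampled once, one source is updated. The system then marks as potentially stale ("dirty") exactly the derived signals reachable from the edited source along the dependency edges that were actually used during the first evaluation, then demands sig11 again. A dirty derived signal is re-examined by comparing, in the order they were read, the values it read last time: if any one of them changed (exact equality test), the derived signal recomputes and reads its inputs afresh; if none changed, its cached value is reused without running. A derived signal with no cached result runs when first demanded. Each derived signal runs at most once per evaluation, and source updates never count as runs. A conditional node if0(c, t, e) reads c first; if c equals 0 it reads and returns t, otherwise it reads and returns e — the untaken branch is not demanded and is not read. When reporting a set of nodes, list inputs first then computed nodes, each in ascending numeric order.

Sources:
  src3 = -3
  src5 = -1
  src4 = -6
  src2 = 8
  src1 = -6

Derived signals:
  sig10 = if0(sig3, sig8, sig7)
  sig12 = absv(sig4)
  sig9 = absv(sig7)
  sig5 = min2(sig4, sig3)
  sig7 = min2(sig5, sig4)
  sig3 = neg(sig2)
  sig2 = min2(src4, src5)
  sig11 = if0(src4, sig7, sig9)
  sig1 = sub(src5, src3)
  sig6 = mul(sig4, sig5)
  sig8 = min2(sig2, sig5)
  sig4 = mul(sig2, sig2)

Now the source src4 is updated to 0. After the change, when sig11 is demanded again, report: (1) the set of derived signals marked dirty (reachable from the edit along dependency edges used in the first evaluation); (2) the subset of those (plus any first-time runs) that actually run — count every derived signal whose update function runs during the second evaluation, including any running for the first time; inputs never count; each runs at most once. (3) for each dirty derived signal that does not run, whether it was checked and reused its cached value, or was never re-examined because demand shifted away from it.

Initial pass — values computed on the first demand:
  sig2 = min2(-6, -1) = -6
  sig3 = neg(-6) = 6
  sig4 = mul(-6, -6) = 36
  sig5 = min2(36, 6) = 6
  sig7 = min2(6, 36) = 6
  sig9 = absv(6) = 6
  sig11 = if0(src4=-6 -> else branch sig9) = 6

Second demand — change propagation:
  sig2: re-runs because src4 -6->0; new result -1.
  sig3: re-runs because sig2 -6->-1; new result 1.
  sig4: re-runs because sig2 -6->-1; sig2 -6->-1; new result 1.
  sig5: re-runs because sig4 36->1; sig3 6->1; new result 1.
  sig7: re-runs because sig5 6->1; sig4 36->1; new result 1.
  sig9: dirty yet unreached — the second evaluation never asks for it.
  sig11: re-runs because src4 -6->0; new result 1.

The important point: the flipped condition redirects demand; sig9 is left stale, never re-checked.

Dirty set: sig2, sig3, sig4, sig5, sig7, sig9, sig11.
Run set: sig2, sig3, sig4, sig5, sig7, sig11 (6 run).
Left stale — demand moved off them: sig9.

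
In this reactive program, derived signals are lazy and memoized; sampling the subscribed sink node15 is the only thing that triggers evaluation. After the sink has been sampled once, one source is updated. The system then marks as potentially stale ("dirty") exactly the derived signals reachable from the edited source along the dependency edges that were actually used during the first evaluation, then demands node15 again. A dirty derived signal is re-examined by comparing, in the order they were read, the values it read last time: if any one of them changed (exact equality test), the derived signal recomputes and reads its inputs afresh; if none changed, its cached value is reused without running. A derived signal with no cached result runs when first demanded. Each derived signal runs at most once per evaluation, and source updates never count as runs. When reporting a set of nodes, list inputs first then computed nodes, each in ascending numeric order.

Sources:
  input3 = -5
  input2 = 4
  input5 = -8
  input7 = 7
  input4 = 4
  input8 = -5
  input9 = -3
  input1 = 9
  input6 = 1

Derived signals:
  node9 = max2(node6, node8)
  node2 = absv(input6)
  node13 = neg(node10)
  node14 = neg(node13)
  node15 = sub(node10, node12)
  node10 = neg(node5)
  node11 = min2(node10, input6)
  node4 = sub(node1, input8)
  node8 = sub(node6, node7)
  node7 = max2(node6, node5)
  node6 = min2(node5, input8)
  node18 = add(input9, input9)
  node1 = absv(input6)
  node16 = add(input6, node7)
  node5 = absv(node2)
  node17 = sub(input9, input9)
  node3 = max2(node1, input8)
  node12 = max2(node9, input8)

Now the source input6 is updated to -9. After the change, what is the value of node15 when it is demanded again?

Demanding node15 again yields -4.
Note where the cutoff bites: node12 is checked, finds nothing changed, and keeps its cache.

First demand of the output computes:
  node2 = absv(1) = 1
  node5 = absv(1) = 1
  node6 = min2(1, -5) = -5
  node7 = max2(-5, 1) = 1
  node8 = sub(-5, 1) = -6
  node9 = max2(-5, -6) = -5
  node10 = neg(1) = -1
  node12 = max2(-5, -5) = -5
  node15 = sub(-1, -5) = 4

After the edit, cleaning proceeds:
  node2: a read changed (input6 1->-9) — executes, giving 9.
  node5: a read changed (node2 1->9) — executes, giving 9.
  node6: a read changed (node5 1->9) — executes, giving -5 — identical to its old value.
  node7: a read changed (node5 1->9) — executes, giving 9.
  node8: a read changed (node7 1->9) — executes, giving -14.
  node9: a read changed (node8 -6->-14) — executes, giving -5 — identical to its old value.
  node10: a read changed (node5 1->9) — executes, giving -9.
  node12: dirty, but its reads are unchanged (node9 unchanged, input8 unchanged); cached -5 stands.
  node15: a read changed (node10 -1->-9) — executes, giving -4.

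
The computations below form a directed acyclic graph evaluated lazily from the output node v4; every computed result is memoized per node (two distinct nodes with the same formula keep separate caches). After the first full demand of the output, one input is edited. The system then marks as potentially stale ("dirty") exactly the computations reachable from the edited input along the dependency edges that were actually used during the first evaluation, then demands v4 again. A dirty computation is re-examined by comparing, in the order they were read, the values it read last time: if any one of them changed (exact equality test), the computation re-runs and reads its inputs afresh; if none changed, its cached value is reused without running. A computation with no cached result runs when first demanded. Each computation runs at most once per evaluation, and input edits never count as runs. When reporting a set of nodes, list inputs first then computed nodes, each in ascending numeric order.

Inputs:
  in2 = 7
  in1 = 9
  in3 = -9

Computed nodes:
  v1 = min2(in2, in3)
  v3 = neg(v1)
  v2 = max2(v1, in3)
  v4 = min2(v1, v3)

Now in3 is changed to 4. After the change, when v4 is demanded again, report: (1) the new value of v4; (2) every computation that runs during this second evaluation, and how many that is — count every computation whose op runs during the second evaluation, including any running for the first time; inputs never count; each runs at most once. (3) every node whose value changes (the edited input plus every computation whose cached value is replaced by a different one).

Demanding v4 again yields -4.
3 computations run: v1, v3, v4.
The nodes whose values change: in3, v1, v3, v4.

First demand of the output computes:
  v1 = min2(7, -9) = -9
  v3 = neg(-9) = 9
  v4 = min2(-9, 9) = -9

After the edit, cleaning proceeds:
  v1: a read changed (in3 -9->4) — executes, giving 4.
  v3: a read changed (v1 -9->4) — executes, giving -4.
  v4: a read changed (v1 -9->4; v3 9->-4) — executes, giving -4.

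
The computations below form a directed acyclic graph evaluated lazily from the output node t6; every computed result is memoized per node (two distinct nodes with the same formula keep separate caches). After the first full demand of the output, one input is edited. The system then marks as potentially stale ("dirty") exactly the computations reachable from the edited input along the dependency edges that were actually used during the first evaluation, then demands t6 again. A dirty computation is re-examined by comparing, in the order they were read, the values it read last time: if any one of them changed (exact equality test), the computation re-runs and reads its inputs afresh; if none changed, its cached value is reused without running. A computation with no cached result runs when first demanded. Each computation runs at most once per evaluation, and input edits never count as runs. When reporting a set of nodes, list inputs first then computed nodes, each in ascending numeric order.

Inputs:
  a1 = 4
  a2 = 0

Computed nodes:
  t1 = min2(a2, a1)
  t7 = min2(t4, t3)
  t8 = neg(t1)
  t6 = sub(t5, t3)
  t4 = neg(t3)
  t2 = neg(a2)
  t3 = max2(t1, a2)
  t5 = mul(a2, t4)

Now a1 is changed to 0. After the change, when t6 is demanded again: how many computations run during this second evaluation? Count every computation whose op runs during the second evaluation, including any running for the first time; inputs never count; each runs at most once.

First demand of the output computes:
  t1 = min2(0, 4) = 0
  t3 = max2(0, 0) = 0
  t4 = neg(0) = 0
  t5 = mul(0, 0) = 0
  t6 = sub(0, 0) = 0

After the edit, cleaning proceeds:
  t1: a read changed (a1 4->0) — executes, giving 0 — identical to its old value.
  t3: dirty, but its reads are unchanged (t1 unchanged, a2 unchanged); cached 0 stands.
  t4: dirty, but its reads are unchanged (t3 unchanged); cached 0 stands.
  t5: dirty, but its reads are unchanged (a2 unchanged, t4 unchanged); cached 0 stands.
  t6: dirty, but its reads are unchanged (t5 unchanged, t3 unchanged); cached 0 stands.

Note the absorption at t1: it re-runs yet its value is the same, leaving the output's value untouched.

1 computations run: t1.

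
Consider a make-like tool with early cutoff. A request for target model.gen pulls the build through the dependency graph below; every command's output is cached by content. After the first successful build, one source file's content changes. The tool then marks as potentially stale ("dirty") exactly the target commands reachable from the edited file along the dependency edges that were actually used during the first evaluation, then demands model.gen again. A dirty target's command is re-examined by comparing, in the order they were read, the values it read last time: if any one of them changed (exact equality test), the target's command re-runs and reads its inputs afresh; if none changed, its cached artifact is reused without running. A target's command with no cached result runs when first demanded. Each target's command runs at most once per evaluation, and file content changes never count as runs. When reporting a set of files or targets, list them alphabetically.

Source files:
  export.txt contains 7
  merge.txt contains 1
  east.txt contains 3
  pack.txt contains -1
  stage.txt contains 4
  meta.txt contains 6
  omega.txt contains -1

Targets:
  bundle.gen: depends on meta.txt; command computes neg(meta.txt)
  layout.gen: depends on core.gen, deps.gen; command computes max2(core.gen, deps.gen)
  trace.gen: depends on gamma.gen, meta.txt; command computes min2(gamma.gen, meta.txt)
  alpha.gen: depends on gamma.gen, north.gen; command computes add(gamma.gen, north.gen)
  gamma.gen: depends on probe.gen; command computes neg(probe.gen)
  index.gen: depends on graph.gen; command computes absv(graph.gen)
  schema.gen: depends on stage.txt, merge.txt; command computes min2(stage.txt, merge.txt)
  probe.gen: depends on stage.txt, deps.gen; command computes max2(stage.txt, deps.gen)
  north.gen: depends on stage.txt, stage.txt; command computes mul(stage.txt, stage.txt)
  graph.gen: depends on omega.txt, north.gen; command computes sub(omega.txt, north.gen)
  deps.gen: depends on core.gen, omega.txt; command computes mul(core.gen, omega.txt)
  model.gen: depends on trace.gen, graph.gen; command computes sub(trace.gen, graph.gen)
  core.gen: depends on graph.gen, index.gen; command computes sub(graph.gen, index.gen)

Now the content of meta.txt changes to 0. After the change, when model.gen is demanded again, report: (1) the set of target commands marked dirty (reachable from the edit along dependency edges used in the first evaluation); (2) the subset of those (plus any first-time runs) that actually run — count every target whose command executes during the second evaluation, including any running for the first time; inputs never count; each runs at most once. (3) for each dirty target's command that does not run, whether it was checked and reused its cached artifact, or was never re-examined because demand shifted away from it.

First demand of the output computes:
  north.gen = mul(4, 4) = 16
  graph.gen = sub(-1, 16) = -17
  index.gen = absv(-17) = 17
  core.gen = sub(-17, 17) = -34
  deps.gen = mul(-34, -1) = 34
  probe.gen = max2(4, 34) = 34
  gamma.gen = neg(34) = -34
  trace.gen = min2(-34, 6) = -34
  model.gen = sub(-34, -17) = -17

After the edit, cleaning proceeds:
  trace.gen: a read changed (meta.txt 6->0) — executes, giving -34 — identical to its old value.
  model.gen: dirty, but its reads are unchanged (trace.gen unchanged, graph.gen unchanged); cached -17 stands.

Note the absorption at trace.gen: it re-runs yet its value is the same, leaving the output's value untouched.

The edit dirties: model.gen, trace.gen.
1 target commands run: trace.gen.
Cache hits after checking: model.gen.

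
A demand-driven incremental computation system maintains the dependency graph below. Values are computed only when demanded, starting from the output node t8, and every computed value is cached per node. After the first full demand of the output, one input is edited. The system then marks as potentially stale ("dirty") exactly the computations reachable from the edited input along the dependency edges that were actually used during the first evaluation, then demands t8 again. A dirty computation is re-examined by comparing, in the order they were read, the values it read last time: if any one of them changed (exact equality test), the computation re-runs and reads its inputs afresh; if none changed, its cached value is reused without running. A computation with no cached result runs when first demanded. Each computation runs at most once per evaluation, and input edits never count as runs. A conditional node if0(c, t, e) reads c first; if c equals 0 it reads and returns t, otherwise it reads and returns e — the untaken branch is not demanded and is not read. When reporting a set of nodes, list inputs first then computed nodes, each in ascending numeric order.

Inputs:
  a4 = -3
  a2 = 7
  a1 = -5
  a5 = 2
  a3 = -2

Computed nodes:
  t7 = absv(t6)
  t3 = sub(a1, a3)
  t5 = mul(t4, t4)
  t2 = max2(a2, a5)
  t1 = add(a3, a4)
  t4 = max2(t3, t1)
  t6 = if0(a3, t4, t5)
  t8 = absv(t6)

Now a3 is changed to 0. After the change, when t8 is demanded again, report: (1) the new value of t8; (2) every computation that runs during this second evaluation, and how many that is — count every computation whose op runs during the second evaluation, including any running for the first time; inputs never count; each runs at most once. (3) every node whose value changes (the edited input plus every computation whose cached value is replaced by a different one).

New value of t8: 3.
Computations that run: t1, t3, t4, t6, t8 — 5 in total.
Values that change: a3, t1, t3, t6, t8.
Key observation: a condition flipped, so demand moved to the other branch — t5 is never re-examined.

First evaluation (everything demanded from the output):
  t1 = add(-2, -3) = -5
  t3 = sub(-5, -2) = -3
  t4 = max2(-3, -5) = -3
  t5 = mul(-3, -3) = 9
  t6 = if0(a3=-2 -> else branch t5) = 9
  t8 = absv(9) = 9

Propagation after the edit:
  t1: runs — a3 -2->0; result -3.
  t3: runs — a3 -2->0; result -5.
  t4: runs — t3 -3->-5; t1 -5->-3; result -3 (same value as before).
  t5: marked dirty but never re-examined — demand shifted away from it.
  t6: runs — a3 -2->0; result -3.
  t8: runs — t6 9->-3; result 3.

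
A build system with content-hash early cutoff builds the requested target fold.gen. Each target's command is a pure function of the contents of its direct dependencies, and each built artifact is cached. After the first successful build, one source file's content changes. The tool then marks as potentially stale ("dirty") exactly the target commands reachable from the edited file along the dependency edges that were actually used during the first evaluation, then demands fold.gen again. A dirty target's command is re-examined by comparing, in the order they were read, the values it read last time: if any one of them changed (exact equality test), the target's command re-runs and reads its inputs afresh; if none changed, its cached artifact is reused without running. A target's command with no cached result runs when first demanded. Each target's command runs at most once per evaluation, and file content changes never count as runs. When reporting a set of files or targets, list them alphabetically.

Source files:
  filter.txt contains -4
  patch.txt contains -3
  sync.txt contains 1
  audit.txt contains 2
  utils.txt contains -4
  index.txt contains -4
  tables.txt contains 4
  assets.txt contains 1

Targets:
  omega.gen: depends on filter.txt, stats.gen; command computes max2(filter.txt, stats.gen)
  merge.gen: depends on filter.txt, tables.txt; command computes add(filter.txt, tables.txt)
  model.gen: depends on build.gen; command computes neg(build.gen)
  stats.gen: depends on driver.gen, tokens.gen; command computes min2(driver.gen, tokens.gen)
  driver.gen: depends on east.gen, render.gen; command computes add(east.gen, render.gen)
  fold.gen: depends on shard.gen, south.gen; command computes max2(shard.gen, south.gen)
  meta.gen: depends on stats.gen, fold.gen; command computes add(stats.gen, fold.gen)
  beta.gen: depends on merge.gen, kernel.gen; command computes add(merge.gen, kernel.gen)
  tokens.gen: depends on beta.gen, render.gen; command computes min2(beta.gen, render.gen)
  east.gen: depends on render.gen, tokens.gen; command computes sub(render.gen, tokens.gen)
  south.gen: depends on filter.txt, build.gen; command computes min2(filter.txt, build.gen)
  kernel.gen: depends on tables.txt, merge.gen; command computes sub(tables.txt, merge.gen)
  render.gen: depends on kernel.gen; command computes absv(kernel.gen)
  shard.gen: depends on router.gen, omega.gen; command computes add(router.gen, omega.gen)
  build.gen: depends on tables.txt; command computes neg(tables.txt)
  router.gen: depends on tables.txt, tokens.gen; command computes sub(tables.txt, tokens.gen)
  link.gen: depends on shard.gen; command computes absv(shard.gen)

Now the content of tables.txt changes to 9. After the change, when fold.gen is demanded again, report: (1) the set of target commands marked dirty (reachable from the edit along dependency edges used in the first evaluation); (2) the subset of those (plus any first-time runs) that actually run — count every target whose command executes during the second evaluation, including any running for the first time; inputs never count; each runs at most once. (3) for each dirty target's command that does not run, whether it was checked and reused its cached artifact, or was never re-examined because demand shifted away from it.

Marked dirty: beta.gen, build.gen, driver.gen, east.gen, fold.gen, kernel.gen, merge.gen, omega.gen, render.gen, router.gen, shard.gen, south.gen, stats.gen, tokens.gen.
Target commands that run: beta.gen, build.gen, fold.gen, kernel.gen, merge.gen, router.gen, shard.gen, south.gen, tokens.gen — 9 in total.
Checked but reused from cache: driver.gen, east.gen, omega.gen, render.gen, stats.gen.
Key observation: the cutoff stops propagation at render.gen — its inputs' values are unchanged, so it reuses its cache.

First evaluation (everything demanded from the output):
  build.gen = neg(4) = -4
  merge.gen = add(-4, 4) = 0
  kernel.gen = sub(4, 0) = 4
  beta.gen = add(0, 4) = 4
  render.gen = absv(4) = 4
  south.gen = min2(-4, -4) = -4
  tokens.gen = min2(4, 4) = 4
  east.gen = sub(4, 4) = 0
  driver.gen = add(0, 4) = 4
  router.gen = sub(4, 4) = 0
  stats.gen = min2(4, 4) = 4
  omega.gen = max2(-4, 4) = 4
  shard.gen = add(0, 4) = 4
  fold.gen = max2(4, -4) = 4

Propagation after the edit:
  build.gen: runs — tables.txt 4->9; result -9.
  merge.gen: runs — tables.txt 4->9; result 5.
  kernel.gen: runs — tables.txt 4->9; merge.gen 0->5; result 4 (same value as before).
  beta.gen: runs — merge.gen 0->5; result 9.
  render.gen: checked — values it read are unchanged (kernel.gen unchanged); reused cached 4 without running.
  south.gen: runs — build.gen -4->-9; result -9.
  tokens.gen: runs — beta.gen 4->9; result 4 (same value as before).
  east.gen: checked — values it read are unchanged (render.gen unchanged, tokens.gen unchanged); reused cached 0 without running.
  driver.gen: checked — values it read are unchanged (east.gen unchanged, render.gen unchanged); reused cached 4 without running.
  router.gen: runs — tables.txt 4->9; result 5.
  stats.gen: checked — values it read are unchanged (driver.gen unchanged, tokens.gen unchanged); reused cached 4 without running.
  omega.gen: checked — values it read are unchanged (filter.txt unchanged, stats.gen unchanged); reused cached 4 without running.
  shard.gen: runs — router.gen 0->5; result 9.
  fold.gen: runs — shard.gen 4->9; south.gen -4->-9; result 9.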